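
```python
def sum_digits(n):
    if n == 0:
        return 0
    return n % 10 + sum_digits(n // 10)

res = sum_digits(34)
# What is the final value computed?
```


sum_digits(34)
= 4 + sum_digits(3)
= 4 + 3 + sum_digits(0)
= 4 + 3 + 0
= 7


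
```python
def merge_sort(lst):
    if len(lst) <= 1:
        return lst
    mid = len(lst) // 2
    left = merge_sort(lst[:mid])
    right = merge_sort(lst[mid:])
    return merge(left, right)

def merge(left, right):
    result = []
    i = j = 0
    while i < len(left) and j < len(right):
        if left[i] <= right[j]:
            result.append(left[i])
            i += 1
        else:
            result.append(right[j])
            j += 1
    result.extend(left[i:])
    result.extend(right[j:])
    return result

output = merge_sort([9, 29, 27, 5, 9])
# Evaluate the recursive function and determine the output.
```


merge_sort([9, 29, 27, 5, 9])
Split into [9, 29] and [27, 5, 9]
Left sorted: [9, 29]
Right sorted: [5, 9, 27]
Merge [9, 29] and [5, 9, 27]
= [5, 9, 9, 27, 29]


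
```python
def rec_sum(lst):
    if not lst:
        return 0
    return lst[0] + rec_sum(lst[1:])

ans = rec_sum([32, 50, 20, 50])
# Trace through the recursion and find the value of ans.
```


rec_sum([32, 50, 20, 50])
= 32 + rec_sum([50, 20, 50])
= 32 + 50 + rec_sum([20, 50])
= 32 + 50 + 20 + rec_sum([50])
= 32 + 50 + 20 + 50 + rec_sum([])
= 32 + 50 + 20 + 50 + 0
= 152


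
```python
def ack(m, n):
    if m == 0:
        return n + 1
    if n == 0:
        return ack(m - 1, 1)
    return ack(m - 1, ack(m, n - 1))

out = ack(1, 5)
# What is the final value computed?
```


ack(1, 5)
= ack(0, ack(1, 4))
First compute ack(1, 4) = 6
= ack(0, 6)
= 7


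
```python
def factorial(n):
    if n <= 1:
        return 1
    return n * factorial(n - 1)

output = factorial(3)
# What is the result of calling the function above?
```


factorial(3)
= 3 * factorial(2)
= 3 * 2 * factorial(1)
= 3 * 2 * 1
= 6


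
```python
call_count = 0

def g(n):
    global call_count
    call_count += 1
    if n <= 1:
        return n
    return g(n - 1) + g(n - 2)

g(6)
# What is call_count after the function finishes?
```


g(6) calls g(5) and g(4); each non-base call branches into two more.
Let C(k) = total number of calls made by g(k), including the call to g(k) itself.
Base cases: C(0) = 1, C(1) = 1
Recurrence: C(k) = 1 + C(k-1) + C(k-2)
  C(2) = 1 + C(1) + C(0) = 1 + 1 + 1 = 3
  C(3) = 1 + C(2) + C(1) = 1 + 3 + 1 = 5
  C(4) = 1 + C(3) + C(2) = 1 + 5 + 3 = 9
  C(5) = 1 + C(4) + C(3) = 1 + 9 + 5 = 15
  C(6) = 1 + C(5) + C(4) = 1 + 15 + 9 = 25
Total calls = C(6) = 25


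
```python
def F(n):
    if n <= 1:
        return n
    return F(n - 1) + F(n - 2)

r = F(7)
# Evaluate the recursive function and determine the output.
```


F(7)
= F(6) + F(5)
= (F(5) + F(4)) + F(5)
Computing bottom-up: F(0)=0, F(1)=1, F(2)=1, F(3)=2, F(4)=3, F(5)=5, F(6)=8, F(7)=13
= 13


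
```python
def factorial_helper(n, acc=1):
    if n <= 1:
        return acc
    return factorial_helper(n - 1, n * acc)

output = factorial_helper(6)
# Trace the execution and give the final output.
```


factorial_helper(6, 1)
= factorial_helper(5, 6 * 1) = factorial_helper(5, 6)
= factorial_helper(4, 5 * 6) = factorial_helper(4, 30)
= factorial_helper(3, 4 * 30) = factorial_helper(3, 120)
= factorial_helper(2, 3 * 120) = factorial_helper(2, 360)
= factorial_helper(1, 2 * 360) = factorial_helper(1, 720)
n <= 1, return acc = 720


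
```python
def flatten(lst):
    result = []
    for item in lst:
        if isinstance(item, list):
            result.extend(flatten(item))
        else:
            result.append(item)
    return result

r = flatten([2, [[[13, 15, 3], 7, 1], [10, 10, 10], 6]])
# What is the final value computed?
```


flatten([2, [[[13, 15, 3], 7, 1], [10, 10, 10], 6]])
Processing each element:
  2 is not a list -> append 2
  [[[13, 15, 3], 7, 1], [10, 10, 10], 6] is a list -> flatten recursively -> [13, 15, 3, 7, 1, 10, 10, 10, 6]
= [2, 13, 15, 3, 7, 1, 10, 10, 10, 6]


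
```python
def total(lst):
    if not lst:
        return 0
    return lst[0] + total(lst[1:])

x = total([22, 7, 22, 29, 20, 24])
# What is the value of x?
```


total([22, 7, 22, 29, 20, 24])
= 22 + total([7, 22, 29, 20, 24])
= 22 + 7 + total([22, 29, 20, 24])
= 22 + 7 + 22 + total([29, 20, 24])
= 22 + 7 + 22 + 29 + total([20, 24])
= 22 + 7 + 22 + 29 + 20 + total([24])
= 22 + 7 + 22 + 29 + 20 + 24 + total([])
= 22 + 7 + 22 + 29 + 20 + 24 + 0
= 124


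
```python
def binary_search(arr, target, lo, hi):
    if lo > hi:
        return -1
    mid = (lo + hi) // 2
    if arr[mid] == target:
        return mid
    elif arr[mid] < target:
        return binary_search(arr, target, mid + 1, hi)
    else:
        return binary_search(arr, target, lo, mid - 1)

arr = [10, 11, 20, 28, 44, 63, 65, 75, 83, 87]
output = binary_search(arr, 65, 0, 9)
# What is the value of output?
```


binary_search(arr, 65, 0, 9)
lo=0, hi=9, mid=4, arr[mid]=44
44 < 65, search right half
lo=5, hi=9, mid=7, arr[mid]=75
75 > 65, search left half
lo=5, hi=6, mid=5, arr[mid]=63
63 < 65, search right half
lo=6, hi=6, mid=6, arr[mid]=65
arr[6] == 65, found at index 6
= 6


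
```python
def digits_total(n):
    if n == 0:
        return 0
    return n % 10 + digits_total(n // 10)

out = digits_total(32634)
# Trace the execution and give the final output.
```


digits_total(32634)
= 4 + digits_total(3263)
= 4 + 3 + digits_total(326)
= 4 + 3 + 6 + digits_total(32)
= 4 + 3 + 6 + 2 + digits_total(3)
= 4 + 3 + 6 + 2 + 3 + digits_total(0)
= 4 + 3 + 6 + 2 + 3 + 0
= 18


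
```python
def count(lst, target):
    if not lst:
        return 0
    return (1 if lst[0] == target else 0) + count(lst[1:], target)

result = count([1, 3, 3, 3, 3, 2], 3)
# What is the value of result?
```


count([1, 3, 3, 3, 3, 2], 3)
lst[0]=1 != 3: 0 + count([3, 3, 3, 3, 2], 3)
lst[0]=3 == 3: 1 + count([3, 3, 3, 2], 3)
lst[0]=3 == 3: 1 + count([3, 3, 2], 3)
lst[0]=3 == 3: 1 + count([3, 2], 3)
lst[0]=3 == 3: 1 + count([2], 3)
lst[0]=2 != 3: 0 + count([], 3)
= 4


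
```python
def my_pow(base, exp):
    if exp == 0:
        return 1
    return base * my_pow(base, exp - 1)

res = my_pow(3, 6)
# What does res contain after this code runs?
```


my_pow(3, 6)
= 3 * my_pow(3, 5)
= 3 * 3 * my_pow(3, 4)
= 3 * 3 * 3 * my_pow(3, 3)
= 3 * 3 * 3 * 3 * my_pow(3, 2)
= 3 * 3 * 3 * 3 * 3 * my_pow(3, 1)
= 3 * 3 * 3 * 3 * 3 * 3 * my_pow(3, 0)
= 3 * 3 * 3 * 3 * 3 * 3 * 1
= 729


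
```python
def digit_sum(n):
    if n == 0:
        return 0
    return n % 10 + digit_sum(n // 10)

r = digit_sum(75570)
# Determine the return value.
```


digit_sum(75570)
= 0 + digit_sum(7557)
= 0 + 7 + digit_sum(755)
= 0 + 7 + 5 + digit_sum(75)
= 0 + 7 + 5 + 5 + digit_sum(7)
= 0 + 7 + 5 + 5 + 7 + digit_sum(0)
= 0 + 7 + 5 + 5 + 7 + 0
= 24


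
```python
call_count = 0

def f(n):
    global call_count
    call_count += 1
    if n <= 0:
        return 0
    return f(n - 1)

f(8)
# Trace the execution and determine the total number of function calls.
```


f(8) calls f(7) calls ... calls f(0)
Total calls: 8 + 1 (for base case) = 9


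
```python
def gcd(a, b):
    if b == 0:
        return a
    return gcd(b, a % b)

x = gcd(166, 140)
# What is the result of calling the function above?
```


gcd(166, 140)
= gcd(140, 166 % 140) = gcd(140, 26)
= gcd(26, 140 % 26) = gcd(26, 10)
= gcd(10, 26 % 10) = gcd(10, 6)
= gcd(6, 10 % 6) = gcd(6, 4)
= gcd(4, 6 % 4) = gcd(4, 2)
= gcd(2, 4 % 2) = gcd(2, 0)
b == 0, return a = 2


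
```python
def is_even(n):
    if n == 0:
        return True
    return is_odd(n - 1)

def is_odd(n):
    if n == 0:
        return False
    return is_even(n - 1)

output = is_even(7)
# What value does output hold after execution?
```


is_even(7)
= is_odd(6)
= is_even(5)
= is_odd(4)
= is_even(3)
= is_odd(2)
= is_even(1)
= is_odd(0)
n == 0: return False
= False


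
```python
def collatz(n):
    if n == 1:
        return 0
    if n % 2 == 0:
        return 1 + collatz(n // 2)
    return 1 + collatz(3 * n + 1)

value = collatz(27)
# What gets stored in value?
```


collatz(27)
27 is odd -> 3*27+1 = 82 -> collatz(82)
82 is even -> collatz(41)
41 is odd -> 3*41+1 = 124 -> collatz(124)
124 is even -> collatz(62)
62 is even -> collatz(31)
31 is odd -> 3*31+1 = 94 -> collatz(94)
94 is even -> collatz(47)
47 is odd -> 3*47+1 = 142 -> collatz(142)
142 is even -> collatz(71)
71 is odd -> 3*71+1 = 214 -> collatz(214)
214 is even -> collatz(107)
107 is odd -> 3*107+1 = 322 -> collatz(322)
322 is even -> collatz(161)
161 is odd -> 3*161+1 = 484 -> collatz(484)
484 is even -> collatz(242)
242 is even -> collatz(121)
121 is odd -> 3*121+1 = 364 -> collatz(364)
364 is even -> collatz(182)
182 is even -> collatz(91)
91 is odd -> 3*91+1 = 274 -> collatz(274)
274 is even -> collatz(137)
137 is odd -> 3*137+1 = 412 -> collatz(412)
412 is even -> collatz(206)
206 is even -> collatz(103)
103 is odd -> 3*103+1 = 310 -> collatz(310)
310 is even -> collatz(155)
155 is odd -> 3*155+1 = 466 -> collatz(466)
466 is even -> collatz(233)
233 is odd -> 3*233+1 = 700 -> collatz(700)
700 is even -> collatz(350)
350 is even -> collatz(175)
175 is odd -> 3*175+1 = 526 -> collatz(526)
526 is even -> collatz(263)
263 is odd -> 3*263+1 = 790 -> collatz(790)
790 is even -> collatz(395)
395 is odd -> 3*395+1 = 1186 -> collatz(1186)
1186 is even -> collatz(593)
593 is odd -> 3*593+1 = 1780 -> collatz(1780)
1780 is even -> collatz(890)
890 is even -> collatz(445)
445 is odd -> 3*445+1 = 1336 -> collatz(1336)
1336 is even -> collatz(668)
668 is even -> collatz(334)
334 is even -> collatz(167)
167 is odd -> 3*167+1 = 502 -> collatz(502)
502 is even -> collatz(251)
251 is odd -> 3*251+1 = 754 -> collatz(754)
754 is even -> collatz(377)
377 is odd -> 3*377+1 = 1132 -> collatz(1132)
1132 is even -> collatz(566)
566 is even -> collatz(283)
283 is odd -> 3*283+1 = 850 -> collatz(850)
850 is even -> collatz(425)
425 is odd -> 3*425+1 = 1276 -> collatz(1276)
1276 is even -> collatz(638)
638 is even -> collatz(319)
319 is odd -> 3*319+1 = 958 -> collatz(958)
958 is even -> collatz(479)
479 is odd -> 3*479+1 = 1438 -> collatz(1438)
1438 is even -> collatz(719)
719 is odd -> 3*719+1 = 2158 -> collatz(2158)
2158 is even -> collatz(1079)
1079 is odd -> 3*1079+1 = 3238 -> collatz(3238)
3238 is even -> collatz(1619)
1619 is odd -> 3*1619+1 = 4858 -> collatz(4858)
4858 is even -> collatz(2429)
2429 is odd -> 3*2429+1 = 7288 -> collatz(7288)
7288 is even -> collatz(3644)
3644 is even -> collatz(1822)
1822 is even -> collatz(911)
911 is odd -> 3*911+1 = 2734 -> collatz(2734)
2734 is even -> collatz(1367)
1367 is odd -> 3*1367+1 = 4102 -> collatz(4102)
4102 is even -> collatz(2051)
2051 is odd -> 3*2051+1 = 6154 -> collatz(6154)
6154 is even -> collatz(3077)
3077 is odd -> 3*3077+1 = 9232 -> collatz(9232)
9232 is even -> collatz(4616)
4616 is even -> collatz(2308)
2308 is even -> collatz(1154)
1154 is even -> collatz(577)
577 is odd -> 3*577+1 = 1732 -> collatz(1732)
1732 is even -> collatz(866)
866 is even -> collatz(433)
433 is odd -> 3*433+1 = 1300 -> collatz(1300)
1300 is even -> collatz(650)
650 is even -> collatz(325)
325 is odd -> 3*325+1 = 976 -> collatz(976)
976 is even -> collatz(488)
488 is even -> collatz(244)
244 is even -> collatz(122)
122 is even -> collatz(61)
61 is odd -> 3*61+1 = 184 -> collatz(184)
184 is even -> collatz(92)
92 is even -> collatz(46)
46 is even -> collatz(23)
23 is odd -> 3*23+1 = 70 -> collatz(70)
70 is even -> collatz(35)
35 is odd -> 3*35+1 = 106 -> collatz(106)
106 is even -> collatz(53)
53 is odd -> 3*53+1 = 160 -> collatz(160)
160 is even -> collatz(80)
80 is even -> collatz(40)
40 is even -> collatz(20)
20 is even -> collatz(10)
10 is even -> collatz(5)
5 is odd -> 3*5+1 = 16 -> collatz(16)
16 is even -> collatz(8)
8 is even -> collatz(4)
4 is even -> collatz(2)
2 is even -> collatz(1)
Reached 1 after 111 steps
= 111


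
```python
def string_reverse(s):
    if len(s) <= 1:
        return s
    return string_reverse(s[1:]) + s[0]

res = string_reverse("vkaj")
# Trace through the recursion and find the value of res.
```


string_reverse("vkaj")
= string_reverse("kaj") + "v"
= string_reverse("aj") + "k" + "v"
= string_reverse("j") + "a" + "k" + "v"
= "j" + "a" + "k" + "v"
= "jakv"


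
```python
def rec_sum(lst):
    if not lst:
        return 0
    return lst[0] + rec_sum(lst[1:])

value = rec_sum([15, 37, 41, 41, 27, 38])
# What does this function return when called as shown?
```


rec_sum([15, 37, 41, 41, 27, 38])
= 15 + rec_sum([37, 41, 41, 27, 38])
= 15 + 37 + rec_sum([41, 41, 27, 38])
= 15 + 37 + 41 + rec_sum([41, 27, 38])
= 15 + 37 + 41 + 41 + rec_sum([27, 38])
= 15 + 37 + 41 + 41 + 27 + rec_sum([38])
= 15 + 37 + 41 + 41 + 27 + 38 + rec_sum([])
= 15 + 37 + 41 + 41 + 27 + 38 + 0
= 199


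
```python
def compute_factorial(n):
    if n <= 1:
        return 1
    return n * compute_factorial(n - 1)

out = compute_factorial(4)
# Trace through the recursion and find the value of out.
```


compute_factorial(4)
= 4 * compute_factorial(3)
= 4 * 3 * compute_factorial(2)
= 4 * 3 * 2 * compute_factorial(1)
= 4 * 3 * 2 * 1
= 24


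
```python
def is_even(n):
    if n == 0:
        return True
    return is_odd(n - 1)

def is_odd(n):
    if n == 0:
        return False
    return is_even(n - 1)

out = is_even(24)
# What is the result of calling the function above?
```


is_even(24)
= is_odd(23)
= is_even(22)
= is_odd(21)
= is_even(20)
= is_odd(19)
= is_even(18)
= is_odd(17)
= is_even(16)
= is_odd(15)
= is_even(14)
= is_odd(13)
= is_even(12)
= is_odd(11)
= is_even(10)
= is_odd(9)
= is_even(8)
= is_odd(7)
= is_even(6)
= is_odd(5)
= is_even(4)
= is_odd(3)
= is_even(2)
= is_odd(1)
= is_even(0)
n == 0: return True
= True


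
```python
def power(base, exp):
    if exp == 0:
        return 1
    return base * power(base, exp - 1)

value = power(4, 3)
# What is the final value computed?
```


power(4, 3)
= 4 * power(4, 2)
= 4 * 4 * power(4, 1)
= 4 * 4 * 4 * power(4, 0)
= 4 * 4 * 4 * 1
= 64


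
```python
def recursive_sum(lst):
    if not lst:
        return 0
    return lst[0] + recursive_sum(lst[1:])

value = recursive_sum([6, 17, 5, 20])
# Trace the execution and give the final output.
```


recursive_sum([6, 17, 5, 20])
= 6 + recursive_sum([17, 5, 20])
= 6 + 17 + recursive_sum([5, 20])
= 6 + 17 + 5 + recursive_sum([20])
= 6 + 17 + 5 + 20 + recursive_sum([])
= 6 + 17 + 5 + 20 + 0
= 48


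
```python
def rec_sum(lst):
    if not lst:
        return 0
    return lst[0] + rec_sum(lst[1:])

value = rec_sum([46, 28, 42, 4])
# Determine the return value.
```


rec_sum([46, 28, 42, 4])
= 46 + rec_sum([28, 42, 4])
= 46 + 28 + rec_sum([42, 4])
= 46 + 28 + 42 + rec_sum([4])
= 46 + 28 + 42 + 4 + rec_sum([])
= 46 + 28 + 42 + 4 + 0
= 120


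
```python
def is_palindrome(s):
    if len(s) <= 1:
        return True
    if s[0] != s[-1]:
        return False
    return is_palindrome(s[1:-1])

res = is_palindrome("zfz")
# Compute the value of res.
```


is_palindrome("zfz")
"zfz": s[0]='z' == s[-1]='z' -> is_palindrome("f")
"f": len <= 1 -> True
= True


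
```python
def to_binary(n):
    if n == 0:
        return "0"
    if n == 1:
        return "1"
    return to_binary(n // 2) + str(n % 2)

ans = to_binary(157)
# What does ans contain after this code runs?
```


to_binary(157)
= to_binary(78) + "1"
= to_binary(39) + "0" + "1"
= to_binary(19) + "1" + "0" + "1"
= to_binary(9) + "1" + "1" + "0" + "1"
= to_binary(4) + "1" + "1" + "1" + "0" + "1"
= to_binary(2) + "0" + "1" + "1" + "1" + "0" + "1"
= to_binary(1) + "0" + "0" + "1" + "1" + "1" + "0" + "1"
= "1" + "0" + "0" + "1" + "1" + "1" + "0" + "1"
= "10011101"


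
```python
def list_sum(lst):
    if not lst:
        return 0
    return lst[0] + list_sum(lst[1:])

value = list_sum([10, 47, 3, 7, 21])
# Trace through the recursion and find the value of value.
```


list_sum([10, 47, 3, 7, 21])
= 10 + list_sum([47, 3, 7, 21])
= 10 + 47 + list_sum([3, 7, 21])
= 10 + 47 + 3 + list_sum([7, 21])
= 10 + 47 + 3 + 7 + list_sum([21])
= 10 + 47 + 3 + 7 + 21 + list_sum([])
= 10 + 47 + 3 + 7 + 21 + 0
= 88


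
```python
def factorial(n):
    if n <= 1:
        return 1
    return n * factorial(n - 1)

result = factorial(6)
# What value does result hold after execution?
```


factorial(6)
= 6 * factorial(5)
= 6 * 5 * factorial(4)
= 6 * 5 * 4 * factorial(3)
= 6 * 5 * 4 * 3 * factorial(2)
= 6 * 5 * 4 * 3 * 2 * factorial(1)
= 6 * 5 * 4 * 3 * 2 * 1
= 720


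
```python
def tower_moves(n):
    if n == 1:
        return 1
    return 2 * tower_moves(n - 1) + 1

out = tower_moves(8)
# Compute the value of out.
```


tower_moves(8)
= 2 * tower_moves(7) + 1
= 2 * (2 * tower_moves(6) + 1) + 1
= 2 * (2 * (2 * tower_moves(5) + 1) + 1) + 1
= 2 * (2 * (2 * (2 * tower_moves(4) + 1) + 1) + 1) + 1
= 2 * (2 * (2 * (2 * (2 * tower_moves(3) + 1) + 1) + 1) + 1) + 1
= 2 * (2 * (2 * (2 * (2 * (2 * tower_moves(2) + 1) + 1) + 1) + 1) + 1) + 1
= 2 * (2 * (2 * (2 * (2 * (2 * (2 * tower_moves(1) + 1) + 1) + 1) + 1) + 1) + 1) + 1
Now compute bottom-up:
tower_moves(1) = 1
tower_moves(2) = 2 * 1 + 1 = 3
tower_moves(3) = 2 * 3 + 1 = 7
tower_moves(4) = 2 * 7 + 1 = 15
tower_moves(5) = 2 * 15 + 1 = 31
tower_moves(6) = 2 * 31 + 1 = 63
tower_moves(7) = 2 * 63 + 1 = 127
tower_moves(8) = 2 * 127 + 1 = 255
= 255


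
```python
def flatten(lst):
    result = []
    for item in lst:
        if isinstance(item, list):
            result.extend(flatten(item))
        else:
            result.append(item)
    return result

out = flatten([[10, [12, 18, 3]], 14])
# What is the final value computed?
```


flatten([[10, [12, 18, 3]], 14])
Processing each element:
  [10, [12, 18, 3]] is a list -> flatten recursively -> [10, 12, 18, 3]
  14 is not a list -> append 14
= [10, 12, 18, 3, 14]


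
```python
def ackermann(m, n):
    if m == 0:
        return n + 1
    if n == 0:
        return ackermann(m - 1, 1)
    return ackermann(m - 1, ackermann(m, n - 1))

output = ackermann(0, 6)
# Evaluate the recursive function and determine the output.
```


ackermann(0, 6)
m == 0: return 6 + 1 = 7
= 7


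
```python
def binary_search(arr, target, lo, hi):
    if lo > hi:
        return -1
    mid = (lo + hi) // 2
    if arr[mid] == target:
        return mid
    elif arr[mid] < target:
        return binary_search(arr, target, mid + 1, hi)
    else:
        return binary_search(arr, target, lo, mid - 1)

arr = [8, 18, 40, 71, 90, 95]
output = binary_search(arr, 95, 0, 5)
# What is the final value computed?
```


binary_search(arr, 95, 0, 5)
lo=0, hi=5, mid=2, arr[mid]=40
40 < 95, search right half
lo=3, hi=5, mid=4, arr[mid]=90
90 < 95, search right half
lo=5, hi=5, mid=5, arr[mid]=95
arr[5] == 95, found at index 5
= 5


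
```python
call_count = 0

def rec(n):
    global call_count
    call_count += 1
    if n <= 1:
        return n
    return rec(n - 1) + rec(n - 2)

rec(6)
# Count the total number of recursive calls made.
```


rec(6) calls rec(5) and rec(4); each non-base call branches into two more.
Let C(k) = total number of calls made by rec(k), including the call to rec(k) itself.
Base cases: C(0) = 1, C(1) = 1
Recurrence: C(k) = 1 + C(k-1) + C(k-2)
  C(2) = 1 + C(1) + C(0) = 1 + 1 + 1 = 3
  C(3) = 1 + C(2) + C(1) = 1 + 3 + 1 = 5
  C(4) = 1 + C(3) + C(2) = 1 + 5 + 3 = 9
  C(5) = 1 + C(4) + C(3) = 1 + 9 + 5 = 15
  C(6) = 1 + C(5) + C(4) = 1 + 15 + 9 = 25
Total calls = C(6) = 25


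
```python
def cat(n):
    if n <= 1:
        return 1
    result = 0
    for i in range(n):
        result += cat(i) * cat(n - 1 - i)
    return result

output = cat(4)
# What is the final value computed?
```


cat(4)
= sum of cat(i) * cat(4-1-i) for i in 0..3
First compute sub-values bottom-up:
  cat(0) = 1, cat(1) = 1
  cat(2) = 1*1 + 1*1 = 2
  cat(3) = 1*2 + 1*1 + 2*1 = 5
Now cat(4):
  cat(0)*cat(3) = 1*5 = 5
  cat(1)*cat(2) = 1*2 = 2
  cat(2)*cat(1) = 2*1 = 2
  cat(3)*cat(0) = 5*1 = 5
= 5 + 2 + 2 + 5
= 14


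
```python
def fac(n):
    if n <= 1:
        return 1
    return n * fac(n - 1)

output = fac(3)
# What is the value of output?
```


fac(3)
= 3 * fac(2)
= 3 * 2 * fac(1)
= 3 * 2 * 1
= 6


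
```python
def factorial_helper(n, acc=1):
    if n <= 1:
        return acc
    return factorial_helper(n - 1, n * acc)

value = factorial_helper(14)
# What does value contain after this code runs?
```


factorial_helper(14, 1)
= factorial_helper(13, 14 * 1) = factorial_helper(13, 14)
= factorial_helper(12, 13 * 14) = factorial_helper(12, 182)
= factorial_helper(11, 12 * 182) = factorial_helper(11, 2184)
= factorial_helper(10, 11 * 2184) = factorial_helper(10, 24024)
= factorial_helper(9, 10 * 24024) = factorial_helper(9, 240240)
= factorial_helper(8, 9 * 240240) = factorial_helper(8, 2162160)
= factorial_helper(7, 8 * 2162160) = factorial_helper(7, 17297280)
= factorial_helper(6, 7 * 17297280) = factorial_helper(6, 121080960)
= factorial_helper(5, 6 * 121080960) = factorial_helper(5, 726485760)
= factorial_helper(4, 5 * 726485760) = factorial_helper(4, 3632428800)
= factorial_helper(3, 4 * 3632428800) = factorial_helper(3, 14529715200)
= factorial_helper(2, 3 * 14529715200) = factorial_helper(2, 43589145600)
= factorial_helper(1, 2 * 43589145600) = factorial_helper(1, 87178291200)
n <= 1, return acc = 87178291200


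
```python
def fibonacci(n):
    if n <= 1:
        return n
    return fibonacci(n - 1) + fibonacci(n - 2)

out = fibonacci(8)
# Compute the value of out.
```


fibonacci(8)
= fibonacci(7) + fibonacci(6)
= (fibonacci(6) + fibonacci(5)) + fibonacci(6)
Computing bottom-up: fibonacci(0)=0, fibonacci(1)=1, fibonacci(2)=1, fibonacci(3)=2, fibonacci(4)=3, fibonacci(5)=5, fibonacci(6)=8, fibonacci(7)=13, fibonacci(8)=21
= 21


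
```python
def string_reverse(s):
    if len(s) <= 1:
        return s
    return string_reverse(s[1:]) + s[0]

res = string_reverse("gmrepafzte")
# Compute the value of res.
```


string_reverse("gmrepafzte")
= string_reverse("mrepafzte") + "g"
= string_reverse("repafzte") + "m" + "g"
= string_reverse("epafzte") + "r" + "m" + "g"
= string_reverse("pafzte") + "e" + "r" + "m" + "g"
= string_reverse("afzte") + "p" + "e" + "r" + "m" + "g"
= string_reverse("fzte") + "a" + "p" + "e" + "r" + "m" + "g"
= string_reverse("zte") + "f" + "a" + "p" + "e" + "r" + "m" + "g"
= string_reverse("te") + "z" + "f" + "a" + "p" + "e" + "r" + "m" + "g"
= string_reverse("e") + "t" + "z" + "f" + "a" + "p" + "e" + "r" + "m" + "g"
= "e" + "t" + "z" + "f" + "a" + "p" + "e" + "r" + "m" + "g"
= "etzfapermg"


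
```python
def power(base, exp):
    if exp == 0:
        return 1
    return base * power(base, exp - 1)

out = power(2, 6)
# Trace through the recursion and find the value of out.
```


power(2, 6)
= 2 * power(2, 5)
= 2 * 2 * power(2, 4)
= 2 * 2 * 2 * power(2, 3)
= 2 * 2 * 2 * 2 * power(2, 2)
= 2 * 2 * 2 * 2 * 2 * power(2, 1)
= 2 * 2 * 2 * 2 * 2 * 2 * power(2, 0)
= 2 * 2 * 2 * 2 * 2 * 2 * 1
= 64


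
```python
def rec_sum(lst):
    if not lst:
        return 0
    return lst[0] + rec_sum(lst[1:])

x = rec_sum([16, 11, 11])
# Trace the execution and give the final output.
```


rec_sum([16, 11, 11])
= 16 + rec_sum([11, 11])
= 16 + 11 + rec_sum([11])
= 16 + 11 + 11 + rec_sum([])
= 16 + 11 + 11 + 0
= 38


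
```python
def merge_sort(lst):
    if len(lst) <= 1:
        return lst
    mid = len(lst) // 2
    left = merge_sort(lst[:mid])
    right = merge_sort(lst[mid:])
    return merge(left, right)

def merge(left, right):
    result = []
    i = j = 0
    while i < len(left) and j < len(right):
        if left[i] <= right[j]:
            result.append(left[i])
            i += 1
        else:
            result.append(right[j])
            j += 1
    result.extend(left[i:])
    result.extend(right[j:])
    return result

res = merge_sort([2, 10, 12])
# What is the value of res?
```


merge_sort([2, 10, 12])
Split into [2] and [10, 12]
Left sorted: [2]
Right sorted: [10, 12]
Merge [2] and [10, 12]
= [2, 10, 12]


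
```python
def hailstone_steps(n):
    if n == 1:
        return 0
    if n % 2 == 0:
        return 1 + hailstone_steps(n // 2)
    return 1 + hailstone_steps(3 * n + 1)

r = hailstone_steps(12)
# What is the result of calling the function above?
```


hailstone_steps(12)
12 is even -> hailstone_steps(6)
6 is even -> hailstone_steps(3)
3 is odd -> 3*3+1 = 10 -> hailstone_steps(10)
10 is even -> hailstone_steps(5)
5 is odd -> 3*5+1 = 16 -> hailstone_steps(16)
16 is even -> hailstone_steps(8)
8 is even -> hailstone_steps(4)
4 is even -> hailstone_steps(2)
2 is even -> hailstone_steps(1)
Reached 1 after 9 steps
= 9


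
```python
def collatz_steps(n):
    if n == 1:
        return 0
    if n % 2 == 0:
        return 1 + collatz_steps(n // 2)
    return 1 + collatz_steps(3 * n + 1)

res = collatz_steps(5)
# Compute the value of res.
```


collatz_steps(5)
5 is odd -> 3*5+1 = 16 -> collatz_steps(16)
16 is even -> collatz_steps(8)
8 is even -> collatz_steps(4)
4 is even -> collatz_steps(2)
2 is even -> collatz_steps(1)
Reached 1 after 5 steps
= 5


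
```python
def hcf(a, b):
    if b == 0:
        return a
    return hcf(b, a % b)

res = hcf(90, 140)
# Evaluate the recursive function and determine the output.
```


hcf(90, 140)
= hcf(140, 90 % 140) = hcf(140, 90)
= hcf(90, 140 % 90) = hcf(90, 50)
= hcf(50, 90 % 50) = hcf(50, 40)
= hcf(40, 50 % 40) = hcf(40, 10)
= hcf(10, 40 % 10) = hcf(10, 0)
b == 0, return a = 10


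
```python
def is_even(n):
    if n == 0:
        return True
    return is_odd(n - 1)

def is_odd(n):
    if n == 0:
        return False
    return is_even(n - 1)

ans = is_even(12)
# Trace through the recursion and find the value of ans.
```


is_even(12)
= is_odd(11)
= is_even(10)
= is_odd(9)
= is_even(8)
= is_odd(7)
= is_even(6)
= is_odd(5)
= is_even(4)
= is_odd(3)
= is_even(2)
= is_odd(1)
= is_even(0)
n == 0: return True
= True


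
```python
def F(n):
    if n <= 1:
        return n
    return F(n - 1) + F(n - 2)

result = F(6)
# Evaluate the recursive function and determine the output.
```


F(6)
= F(5) + F(4)
= (F(4) + F(3)) + F(4)
Computing bottom-up: F(0)=0, F(1)=1, F(2)=1, F(3)=2, F(4)=3, F(5)=5, F(6)=8
= 8


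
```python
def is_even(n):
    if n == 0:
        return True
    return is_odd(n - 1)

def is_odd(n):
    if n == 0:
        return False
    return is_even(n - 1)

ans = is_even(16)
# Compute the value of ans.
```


is_even(16)
= is_odd(15)
= is_even(14)
= is_odd(13)
= is_even(12)
= is_odd(11)
= is_even(10)
= is_odd(9)
= is_even(8)
= is_odd(7)
= is_even(6)
= is_odd(5)
= is_even(4)
= is_odd(3)
= is_even(2)
= is_odd(1)
= is_even(0)
n == 0: return True
= True


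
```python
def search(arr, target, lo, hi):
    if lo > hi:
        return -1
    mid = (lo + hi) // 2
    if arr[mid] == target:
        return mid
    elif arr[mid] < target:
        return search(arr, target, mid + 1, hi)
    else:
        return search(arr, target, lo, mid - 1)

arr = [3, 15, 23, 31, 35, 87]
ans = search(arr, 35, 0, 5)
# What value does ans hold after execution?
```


search(arr, 35, 0, 5)
lo=0, hi=5, mid=2, arr[mid]=23
23 < 35, search right half
lo=3, hi=5, mid=4, arr[mid]=35
arr[4] == 35, found at index 4
= 4


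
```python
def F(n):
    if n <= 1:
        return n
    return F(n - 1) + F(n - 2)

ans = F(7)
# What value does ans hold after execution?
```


F(7)
= F(6) + F(5)
= (F(5) + F(4)) + F(5)
Computing bottom-up: F(0)=0, F(1)=1, F(2)=1, F(3)=2, F(4)=3, F(5)=5, F(6)=8, F(7)=13
= 13


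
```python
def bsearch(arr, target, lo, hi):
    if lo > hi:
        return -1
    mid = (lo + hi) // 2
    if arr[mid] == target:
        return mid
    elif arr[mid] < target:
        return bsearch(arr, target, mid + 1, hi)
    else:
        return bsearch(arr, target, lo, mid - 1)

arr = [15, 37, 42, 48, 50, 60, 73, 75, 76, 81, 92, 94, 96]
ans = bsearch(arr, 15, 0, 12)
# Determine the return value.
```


bsearch(arr, 15, 0, 12)
lo=0, hi=12, mid=6, arr[mid]=73
73 > 15, search left half
lo=0, hi=5, mid=2, arr[mid]=42
42 > 15, search left half
lo=0, hi=1, mid=0, arr[mid]=15
arr[0] == 15, found at index 0
= 0


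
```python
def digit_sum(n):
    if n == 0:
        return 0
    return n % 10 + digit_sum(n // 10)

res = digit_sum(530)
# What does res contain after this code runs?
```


digit_sum(530)
= 0 + digit_sum(53)
= 0 + 3 + digit_sum(5)
= 0 + 3 + 5 + digit_sum(0)
= 0 + 3 + 5 + 0
= 8


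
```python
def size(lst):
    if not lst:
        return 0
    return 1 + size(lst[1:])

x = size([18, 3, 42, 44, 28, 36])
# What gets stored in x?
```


size([18, 3, 42, 44, 28, 36])
= 1 + size([3, 42, 44, 28, 36])
= 1 + 1 + size([42, 44, 28, 36])
= 1 + 1 + 1 + size([44, 28, 36])
= 1 + 1 + 1 + 1 + size([28, 36])
= 1 + 1 + 1 + 1 + 1 + size([36])
= 1 + 1 + 1 + 1 + 1 + 1 + size([])
= 1 + 1 + 1 + 1 + 1 + 1 + 0
= 6


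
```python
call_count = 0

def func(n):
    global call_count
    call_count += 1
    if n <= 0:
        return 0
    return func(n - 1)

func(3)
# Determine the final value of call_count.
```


func(3) calls func(2) calls ... calls func(0)
Total calls: 3 + 1 (for base case) = 4


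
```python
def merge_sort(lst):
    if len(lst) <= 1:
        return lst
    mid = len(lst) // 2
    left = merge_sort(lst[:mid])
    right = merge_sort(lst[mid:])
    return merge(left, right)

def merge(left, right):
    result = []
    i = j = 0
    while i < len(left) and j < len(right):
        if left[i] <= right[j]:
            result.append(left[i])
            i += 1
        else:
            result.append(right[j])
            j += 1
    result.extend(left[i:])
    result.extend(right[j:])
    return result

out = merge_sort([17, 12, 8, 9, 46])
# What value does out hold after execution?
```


merge_sort([17, 12, 8, 9, 46])
Split into [17, 12] and [8, 9, 46]
Left sorted: [12, 17]
Right sorted: [8, 9, 46]
Merge [12, 17] and [8, 9, 46]
= [8, 9, 12, 17, 46]


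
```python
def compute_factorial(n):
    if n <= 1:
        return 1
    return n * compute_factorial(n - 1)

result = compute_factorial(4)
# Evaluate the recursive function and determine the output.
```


compute_factorial(4)
= 4 * compute_factorial(3)
= 4 * 3 * compute_factorial(2)
= 4 * 3 * 2 * compute_factorial(1)
= 4 * 3 * 2 * 1
= 24


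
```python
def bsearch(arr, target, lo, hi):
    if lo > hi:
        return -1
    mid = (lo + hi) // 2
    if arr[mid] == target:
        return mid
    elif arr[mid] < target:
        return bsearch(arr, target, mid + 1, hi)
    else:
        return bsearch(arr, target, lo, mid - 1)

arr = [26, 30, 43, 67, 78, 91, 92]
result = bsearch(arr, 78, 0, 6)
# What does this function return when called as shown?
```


bsearch(arr, 78, 0, 6)
lo=0, hi=6, mid=3, arr[mid]=67
67 < 78, search right half
lo=4, hi=6, mid=5, arr[mid]=91
91 > 78, search left half
lo=4, hi=4, mid=4, arr[mid]=78
arr[4] == 78, found at index 4
= 4


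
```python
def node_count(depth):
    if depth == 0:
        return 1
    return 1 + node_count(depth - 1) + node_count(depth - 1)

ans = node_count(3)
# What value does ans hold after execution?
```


node_count(3)
= 1 + node_count(2) + node_count(2)
= 1 + 2 * node_count(2)
node_count(k) = 2^(k+1) - 1
node_count(0) = 1
node_count(1) = 3
node_count(2) = 7
node_count(3) = 15
node_count(3) = 2^4 - 1 = 15


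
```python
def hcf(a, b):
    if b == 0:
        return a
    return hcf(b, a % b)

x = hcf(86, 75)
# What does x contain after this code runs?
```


hcf(86, 75)
= hcf(75, 86 % 75) = hcf(75, 11)
= hcf(11, 75 % 11) = hcf(11, 9)
= hcf(9, 11 % 9) = hcf(9, 2)
= hcf(2, 9 % 2) = hcf(2, 1)
= hcf(1, 2 % 1) = hcf(1, 0)
b == 0, return a = 1


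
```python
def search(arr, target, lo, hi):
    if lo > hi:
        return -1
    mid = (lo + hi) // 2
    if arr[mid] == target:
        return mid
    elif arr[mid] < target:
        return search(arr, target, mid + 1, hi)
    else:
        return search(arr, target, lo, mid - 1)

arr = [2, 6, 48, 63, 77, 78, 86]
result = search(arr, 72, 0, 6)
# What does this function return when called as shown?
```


search(arr, 72, 0, 6)
lo=0, hi=6, mid=3, arr[mid]=63
63 < 72, search right half
lo=4, hi=6, mid=5, arr[mid]=78
78 > 72, search left half
lo=4, hi=4, mid=4, arr[mid]=77
77 > 72, search left half
lo > hi, target not found, return -1
= -1


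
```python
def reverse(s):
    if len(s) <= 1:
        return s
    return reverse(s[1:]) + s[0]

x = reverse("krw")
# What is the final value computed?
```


reverse("krw")
= reverse("rw") + "k"
= reverse("w") + "r" + "k"
= "w" + "r" + "k"
= "wrk"


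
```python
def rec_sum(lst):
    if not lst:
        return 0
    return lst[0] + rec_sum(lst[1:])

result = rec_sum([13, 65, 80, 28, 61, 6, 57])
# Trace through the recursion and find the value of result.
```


rec_sum([13, 65, 80, 28, 61, 6, 57])
= 13 + rec_sum([65, 80, 28, 61, 6, 57])
= 13 + 65 + rec_sum([80, 28, 61, 6, 57])
= 13 + 65 + 80 + rec_sum([28, 61, 6, 57])
= 13 + 65 + 80 + 28 + rec_sum([61, 6, 57])
= 13 + 65 + 80 + 28 + 61 + rec_sum([6, 57])
= 13 + 65 + 80 + 28 + 61 + 6 + rec_sum([57])
= 13 + 65 + 80 + 28 + 61 + 6 + 57 + rec_sum([])
= 13 + 65 + 80 + 28 + 61 + 6 + 57 + 0
= 310


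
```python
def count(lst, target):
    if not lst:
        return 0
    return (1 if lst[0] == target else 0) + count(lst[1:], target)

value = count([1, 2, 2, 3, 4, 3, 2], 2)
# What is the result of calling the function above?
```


count([1, 2, 2, 3, 4, 3, 2], 2)
lst[0]=1 != 2: 0 + count([2, 2, 3, 4, 3, 2], 2)
lst[0]=2 == 2: 1 + count([2, 3, 4, 3, 2], 2)
lst[0]=2 == 2: 1 + count([3, 4, 3, 2], 2)
lst[0]=3 != 2: 0 + count([4, 3, 2], 2)
lst[0]=4 != 2: 0 + count([3, 2], 2)
lst[0]=3 != 2: 0 + count([2], 2)
lst[0]=2 == 2: 1 + count([], 2)
= 3


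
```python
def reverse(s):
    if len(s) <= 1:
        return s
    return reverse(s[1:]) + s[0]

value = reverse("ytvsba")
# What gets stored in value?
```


reverse("ytvsba")
= reverse("tvsba") + "y"
= reverse("vsba") + "t" + "y"
= reverse("sba") + "v" + "t" + "y"
= reverse("ba") + "s" + "v" + "t" + "y"
= reverse("a") + "b" + "s" + "v" + "t" + "y"
= "a" + "b" + "s" + "v" + "t" + "y"
= "absvty"


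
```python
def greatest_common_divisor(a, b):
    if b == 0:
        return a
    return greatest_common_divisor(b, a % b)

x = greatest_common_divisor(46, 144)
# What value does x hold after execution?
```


greatest_common_divisor(46, 144)
= greatest_common_divisor(144, 46 % 144) = greatest_common_divisor(144, 46)
= greatest_common_divisor(46, 144 % 46) = greatest_common_divisor(46, 6)
= greatest_common_divisor(6, 46 % 6) = greatest_common_divisor(6, 4)
= greatest_common_divisor(4, 6 % 4) = greatest_common_divisor(4, 2)
= greatest_common_divisor(2, 4 % 2) = greatest_common_divisor(2, 0)
b == 0, return a = 2


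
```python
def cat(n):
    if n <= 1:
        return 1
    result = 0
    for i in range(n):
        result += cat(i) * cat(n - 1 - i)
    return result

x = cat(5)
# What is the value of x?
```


cat(5)
= sum of cat(i) * cat(5-1-i) for i in 0..4
First compute sub-values bottom-up:
  cat(0) = 1, cat(1) = 1
  cat(2) = 1*1 + 1*1 = 2
  cat(3) = 1*2 + 1*1 + 2*1 = 5
  cat(4) = 1*5 + 1*2 + 2*1 + 5*1 = 14
Now cat(5):
  cat(0)*cat(4) = 1*14 = 14
  cat(1)*cat(3) = 1*5 = 5
  cat(2)*cat(2) = 2*2 = 4
  cat(3)*cat(1) = 5*1 = 5
  cat(4)*cat(0) = 14*1 = 14
= 14 + 5 + 4 + 5 + 14
= 42


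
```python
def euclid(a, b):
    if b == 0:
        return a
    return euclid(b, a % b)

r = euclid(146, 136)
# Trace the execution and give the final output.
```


euclid(146, 136)
= euclid(136, 146 % 136) = euclid(136, 10)
= euclid(10, 136 % 10) = euclid(10, 6)
= euclid(6, 10 % 6) = euclid(6, 4)
= euclid(4, 6 % 4) = euclid(4, 2)
= euclid(2, 4 % 2) = euclid(2, 0)
b == 0, return a = 2


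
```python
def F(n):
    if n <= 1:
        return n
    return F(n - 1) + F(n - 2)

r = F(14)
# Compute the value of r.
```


F(14)
= F(13) + F(12)
= (F(12) + F(11)) + F(12)
Computing bottom-up: F(0)=0, F(1)=1, F(2)=1, F(3)=2, F(4)=3, F(5)=5, F(6)=8, F(7)=13, F(8)=21, F(9)=34, F(10)=55, F(11)=89, F(12)=144, F(13)=233, F(14)=377
= 377


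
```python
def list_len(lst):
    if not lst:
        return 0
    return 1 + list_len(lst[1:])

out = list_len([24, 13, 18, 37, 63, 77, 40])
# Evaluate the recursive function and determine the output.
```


list_len([24, 13, 18, 37, 63, 77, 40])
= 1 + list_len([13, 18, 37, 63, 77, 40])
= 1 + 1 + list_len([18, 37, 63, 77, 40])
= 1 + 1 + 1 + list_len([37, 63, 77, 40])
= 1 + 1 + 1 + 1 + list_len([63, 77, 40])
= 1 + 1 + 1 + 1 + 1 + list_len([77, 40])
= 1 + 1 + 1 + 1 + 1 + 1 + list_len([40])
= 1 + 1 + 1 + 1 + 1 + 1 + 1 + list_len([])
= 1 + 1 + 1 + 1 + 1 + 1 + 1 + 0
= 7


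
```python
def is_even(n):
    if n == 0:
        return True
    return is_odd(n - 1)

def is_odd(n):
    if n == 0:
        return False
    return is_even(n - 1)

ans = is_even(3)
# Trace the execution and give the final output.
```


is_even(3)
= is_odd(2)
= is_even(1)
= is_odd(0)
n == 0: return False
= False


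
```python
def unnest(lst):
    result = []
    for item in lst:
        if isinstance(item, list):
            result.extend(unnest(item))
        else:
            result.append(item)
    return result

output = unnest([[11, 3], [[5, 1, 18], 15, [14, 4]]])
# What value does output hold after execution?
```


unnest([[11, 3], [[5, 1, 18], 15, [14, 4]]])
Processing each element:
  [11, 3] is a list -> unnest recursively -> [11, 3]
  [[5, 1, 18], 15, [14, 4]] is a list -> unnest recursively -> [5, 1, 18, 15, 14, 4]
= [11, 3, 5, 1, 18, 15, 14, 4]


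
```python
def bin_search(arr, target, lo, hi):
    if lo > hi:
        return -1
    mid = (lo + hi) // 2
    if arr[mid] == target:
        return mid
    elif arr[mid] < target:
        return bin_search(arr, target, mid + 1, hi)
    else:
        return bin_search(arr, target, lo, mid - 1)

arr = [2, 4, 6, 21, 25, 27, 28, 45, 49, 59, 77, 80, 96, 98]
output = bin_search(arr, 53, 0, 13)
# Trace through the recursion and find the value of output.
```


bin_search(arr, 53, 0, 13)
lo=0, hi=13, mid=6, arr[mid]=28
28 < 53, search right half
lo=7, hi=13, mid=10, arr[mid]=77
77 > 53, search left half
lo=7, hi=9, mid=8, arr[mid]=49
49 < 53, search right half
lo=9, hi=9, mid=9, arr[mid]=59
59 > 53, search left half
lo > hi, target not found, return -1
= -1


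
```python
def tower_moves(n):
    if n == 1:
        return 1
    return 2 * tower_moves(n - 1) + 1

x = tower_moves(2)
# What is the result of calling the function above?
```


tower_moves(2)
= 2 * tower_moves(1) + 1
Now compute bottom-up:
tower_moves(1) = 1
tower_moves(2) = 2 * 1 + 1 = 3
= 3


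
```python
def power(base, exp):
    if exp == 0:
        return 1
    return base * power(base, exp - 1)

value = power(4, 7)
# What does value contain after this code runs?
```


power(4, 7)
= 4 * power(4, 6)
= 4 * 4 * power(4, 5)
= 4 * 4 * 4 * power(4, 4)
= 4 * 4 * 4 * 4 * power(4, 3)
= 4 * 4 * 4 * 4 * 4 * power(4, 2)
= 4 * 4 * 4 * 4 * 4 * 4 * power(4, 1)
= 4 * 4 * 4 * 4 * 4 * 4 * 4 * power(4, 0)
= 4 * 4 * 4 * 4 * 4 * 4 * 4 * 1
= 16384


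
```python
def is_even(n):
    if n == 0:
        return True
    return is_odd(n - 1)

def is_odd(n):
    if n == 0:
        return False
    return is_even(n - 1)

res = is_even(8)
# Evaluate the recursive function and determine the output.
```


is_even(8)
= is_odd(7)
= is_even(6)
= is_odd(5)
= is_even(4)
= is_odd(3)
= is_even(2)
= is_odd(1)
= is_even(0)
n == 0: return True
= True


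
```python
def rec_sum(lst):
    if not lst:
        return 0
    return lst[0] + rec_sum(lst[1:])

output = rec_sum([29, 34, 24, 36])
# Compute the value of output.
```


rec_sum([29, 34, 24, 36])
= 29 + rec_sum([34, 24, 36])
= 29 + 34 + rec_sum([24, 36])
= 29 + 34 + 24 + rec_sum([36])
= 29 + 34 + 24 + 36 + rec_sum([])
= 29 + 34 + 24 + 36 + 0
= 123


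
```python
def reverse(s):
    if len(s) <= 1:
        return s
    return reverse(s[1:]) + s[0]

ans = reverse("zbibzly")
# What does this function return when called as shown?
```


reverse("zbibzly")
= reverse("bibzly") + "z"
= reverse("ibzly") + "b" + "z"
= reverse("bzly") + "i" + "b" + "z"
= reverse("zly") + "b" + "i" + "b" + "z"
= reverse("ly") + "z" + "b" + "i" + "b" + "z"
= reverse("y") + "l" + "z" + "b" + "i" + "b" + "z"
= "y" + "l" + "z" + "b" + "i" + "b" + "z"
= "ylzbibz"
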